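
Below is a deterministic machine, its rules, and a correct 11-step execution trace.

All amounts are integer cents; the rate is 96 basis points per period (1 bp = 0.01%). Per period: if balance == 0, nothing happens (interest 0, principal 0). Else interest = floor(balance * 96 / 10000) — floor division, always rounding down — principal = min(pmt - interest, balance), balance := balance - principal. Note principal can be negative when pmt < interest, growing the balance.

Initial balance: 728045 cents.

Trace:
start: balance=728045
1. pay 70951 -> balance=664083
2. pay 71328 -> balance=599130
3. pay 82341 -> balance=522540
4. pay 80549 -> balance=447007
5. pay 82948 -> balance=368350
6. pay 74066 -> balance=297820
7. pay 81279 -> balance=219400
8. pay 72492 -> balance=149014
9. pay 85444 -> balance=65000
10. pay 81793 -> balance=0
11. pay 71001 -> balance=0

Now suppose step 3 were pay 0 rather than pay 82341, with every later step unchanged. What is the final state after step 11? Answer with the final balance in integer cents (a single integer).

1553

(re-executing from step 3 with the substitution; state before step 3: balance=599130)
3. pay 0 -> balance=604881
4. pay 80549 -> balance=530138
5. pay 82948 -> balance=452279
6. pay 74066 -> balance=382554
7. pay 81279 -> balance=304947
8. pay 72492 -> balance=235382
9. pay 85444 -> balance=152197
10. pay 81793 -> balance=71865
11. pay 71001 -> balance=1553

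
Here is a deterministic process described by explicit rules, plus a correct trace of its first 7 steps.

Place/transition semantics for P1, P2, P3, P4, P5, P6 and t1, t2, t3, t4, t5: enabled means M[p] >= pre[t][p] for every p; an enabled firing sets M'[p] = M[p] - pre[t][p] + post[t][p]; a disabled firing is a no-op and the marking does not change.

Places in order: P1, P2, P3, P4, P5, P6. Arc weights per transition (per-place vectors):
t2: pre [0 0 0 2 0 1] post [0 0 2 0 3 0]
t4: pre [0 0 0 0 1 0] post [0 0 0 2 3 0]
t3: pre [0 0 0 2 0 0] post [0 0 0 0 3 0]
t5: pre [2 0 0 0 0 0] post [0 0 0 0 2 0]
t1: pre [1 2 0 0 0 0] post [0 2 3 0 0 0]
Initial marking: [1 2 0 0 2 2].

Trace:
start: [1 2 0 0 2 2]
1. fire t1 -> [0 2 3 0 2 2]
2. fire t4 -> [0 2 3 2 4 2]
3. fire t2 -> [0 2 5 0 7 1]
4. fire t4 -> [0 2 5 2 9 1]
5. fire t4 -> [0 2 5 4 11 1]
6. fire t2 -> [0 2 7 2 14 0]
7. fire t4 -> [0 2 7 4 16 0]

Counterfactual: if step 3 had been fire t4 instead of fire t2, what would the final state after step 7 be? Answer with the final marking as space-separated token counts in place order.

(re-executing from step 3 with the substitution; state before step 3: [0 2 3 2 4 2])
3. fire t4 -> [0 2 3 4 6 2]
4. fire t4 -> [0 2 3 6 8 2]
5. fire t4 -> [0 2 3 8 10 2]
6. fire t2 -> [0 2 5 6 13 1]
7. fire t4 -> [0 2 5 8 15 1]

0 2 5 8 15 1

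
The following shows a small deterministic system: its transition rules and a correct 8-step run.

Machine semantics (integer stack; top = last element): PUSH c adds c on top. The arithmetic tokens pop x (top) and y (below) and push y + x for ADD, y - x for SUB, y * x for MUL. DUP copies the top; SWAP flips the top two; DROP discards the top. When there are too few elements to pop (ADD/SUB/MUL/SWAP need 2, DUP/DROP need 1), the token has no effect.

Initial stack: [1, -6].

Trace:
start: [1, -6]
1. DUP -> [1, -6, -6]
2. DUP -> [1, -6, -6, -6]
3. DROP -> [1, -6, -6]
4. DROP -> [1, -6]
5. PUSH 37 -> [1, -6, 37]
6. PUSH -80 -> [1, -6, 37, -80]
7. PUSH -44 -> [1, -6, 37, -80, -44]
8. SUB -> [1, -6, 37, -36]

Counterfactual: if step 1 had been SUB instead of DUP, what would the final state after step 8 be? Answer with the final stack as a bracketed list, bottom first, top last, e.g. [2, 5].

(re-executing from step 1 with the substitution; state before step 1: [1, -6])
1. SUB -> [7]
2. DUP -> [7, 7]
3. DROP -> [7]
4. DROP -> []
5. PUSH 37 -> [37]
6. PUSH -80 -> [37, -80]
7. PUSH -44 -> [37, -80, -44]
8. SUB -> [37, -36]

[37, -36]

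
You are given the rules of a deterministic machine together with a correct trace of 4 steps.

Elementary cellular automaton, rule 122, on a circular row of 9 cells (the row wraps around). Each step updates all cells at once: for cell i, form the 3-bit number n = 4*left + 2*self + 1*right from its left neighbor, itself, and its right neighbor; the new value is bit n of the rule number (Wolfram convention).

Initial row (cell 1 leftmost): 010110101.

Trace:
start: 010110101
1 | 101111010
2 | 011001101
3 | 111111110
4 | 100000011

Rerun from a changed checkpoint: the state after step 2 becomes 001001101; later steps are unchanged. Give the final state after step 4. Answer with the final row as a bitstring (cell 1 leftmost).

111100011

state after step 2 := 001001101
3 | 110111110
4 | 111100011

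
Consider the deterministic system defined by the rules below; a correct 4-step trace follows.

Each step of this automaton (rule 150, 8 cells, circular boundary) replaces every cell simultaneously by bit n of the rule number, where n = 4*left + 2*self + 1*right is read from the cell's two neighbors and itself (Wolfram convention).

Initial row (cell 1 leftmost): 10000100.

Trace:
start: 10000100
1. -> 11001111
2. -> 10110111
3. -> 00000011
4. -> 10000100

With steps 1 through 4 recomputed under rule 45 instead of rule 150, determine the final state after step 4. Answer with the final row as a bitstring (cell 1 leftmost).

10010010

(re-executing steps 1..4 under rule 45; state before step 1: 10000100)
1. -> 10110100
2. -> 11101100
3. -> 10011000
4. -> 10010010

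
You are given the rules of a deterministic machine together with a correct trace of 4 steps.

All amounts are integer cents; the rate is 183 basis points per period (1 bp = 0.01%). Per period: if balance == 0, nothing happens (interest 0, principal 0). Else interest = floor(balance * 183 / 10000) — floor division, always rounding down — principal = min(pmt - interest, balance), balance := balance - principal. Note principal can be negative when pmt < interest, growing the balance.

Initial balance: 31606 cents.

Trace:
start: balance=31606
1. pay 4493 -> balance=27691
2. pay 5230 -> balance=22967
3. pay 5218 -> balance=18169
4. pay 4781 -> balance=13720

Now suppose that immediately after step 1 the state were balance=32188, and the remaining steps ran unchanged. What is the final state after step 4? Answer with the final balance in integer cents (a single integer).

18469

state after step 1 := balance=32188
2. pay 5230 -> balance=27547
3. pay 5218 -> balance=22833
4. pay 4781 -> balance=18469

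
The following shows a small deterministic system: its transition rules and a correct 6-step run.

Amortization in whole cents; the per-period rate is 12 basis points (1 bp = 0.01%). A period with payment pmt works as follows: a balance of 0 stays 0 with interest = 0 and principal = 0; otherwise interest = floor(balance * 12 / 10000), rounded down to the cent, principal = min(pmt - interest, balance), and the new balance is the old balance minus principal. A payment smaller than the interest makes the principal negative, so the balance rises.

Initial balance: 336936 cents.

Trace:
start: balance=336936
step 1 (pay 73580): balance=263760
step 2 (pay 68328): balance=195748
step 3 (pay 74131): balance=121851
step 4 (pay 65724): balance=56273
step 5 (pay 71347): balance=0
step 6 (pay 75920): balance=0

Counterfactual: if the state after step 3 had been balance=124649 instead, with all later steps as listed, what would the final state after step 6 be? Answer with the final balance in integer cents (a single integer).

state after step 3 := balance=124649
step 4 (pay 65724): balance=59074
step 5 (pay 71347): balance=0
step 6 (pay 75920): balance=0

0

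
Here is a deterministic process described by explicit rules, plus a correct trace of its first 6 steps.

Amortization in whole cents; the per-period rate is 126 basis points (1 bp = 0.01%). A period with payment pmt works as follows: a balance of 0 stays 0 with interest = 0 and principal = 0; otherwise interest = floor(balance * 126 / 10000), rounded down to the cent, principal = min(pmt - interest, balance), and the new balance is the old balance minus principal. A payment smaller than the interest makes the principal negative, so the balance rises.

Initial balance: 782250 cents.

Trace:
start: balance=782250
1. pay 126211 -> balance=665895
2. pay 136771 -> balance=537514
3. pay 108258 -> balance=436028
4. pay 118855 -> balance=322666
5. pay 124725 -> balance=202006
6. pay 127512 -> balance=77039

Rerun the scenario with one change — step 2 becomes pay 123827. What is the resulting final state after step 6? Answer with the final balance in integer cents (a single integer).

90648

(re-executing from step 2 with the substitution; state before step 2: balance=665895)
2. pay 123827 -> balance=550458
3. pay 108258 -> balance=449135
4. pay 118855 -> balance=335939
5. pay 124725 -> balance=215446
6. pay 127512 -> balance=90648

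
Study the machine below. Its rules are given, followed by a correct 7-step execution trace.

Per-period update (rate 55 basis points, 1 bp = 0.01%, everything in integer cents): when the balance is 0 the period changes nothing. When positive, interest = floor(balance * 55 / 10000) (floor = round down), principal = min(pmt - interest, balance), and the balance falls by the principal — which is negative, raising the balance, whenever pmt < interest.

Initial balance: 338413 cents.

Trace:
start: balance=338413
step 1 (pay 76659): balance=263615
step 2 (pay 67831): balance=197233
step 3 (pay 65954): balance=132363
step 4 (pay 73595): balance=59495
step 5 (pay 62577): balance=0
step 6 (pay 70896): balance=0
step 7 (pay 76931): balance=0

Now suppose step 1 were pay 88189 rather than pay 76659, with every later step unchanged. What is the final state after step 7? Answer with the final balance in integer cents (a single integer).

(re-executing from step 1 with the substitution; state before step 1: balance=338413)
step 1 (pay 88189): balance=252085
step 2 (pay 67831): balance=185640
step 3 (pay 65954): balance=120707
step 4 (pay 73595): balance=47775
step 5 (pay 62577): balance=0
step 6 (pay 70896): balance=0
step 7 (pay 76931): balance=0

0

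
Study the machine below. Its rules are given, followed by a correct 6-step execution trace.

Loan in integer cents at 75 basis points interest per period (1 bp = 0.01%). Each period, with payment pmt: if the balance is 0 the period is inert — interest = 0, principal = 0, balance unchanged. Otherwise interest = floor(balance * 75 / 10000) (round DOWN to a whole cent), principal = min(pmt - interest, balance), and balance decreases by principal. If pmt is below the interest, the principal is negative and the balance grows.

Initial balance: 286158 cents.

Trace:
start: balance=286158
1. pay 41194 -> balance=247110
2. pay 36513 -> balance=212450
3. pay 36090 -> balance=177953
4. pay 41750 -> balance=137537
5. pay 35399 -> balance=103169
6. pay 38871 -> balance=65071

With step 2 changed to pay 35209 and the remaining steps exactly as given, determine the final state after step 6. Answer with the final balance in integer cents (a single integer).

66415

(re-executing from step 2 with the substitution; state before step 2: balance=247110)
2. pay 35209 -> balance=213754
3. pay 36090 -> balance=179267
4. pay 41750 -> balance=138861
5. pay 35399 -> balance=104503
6. pay 38871 -> balance=66415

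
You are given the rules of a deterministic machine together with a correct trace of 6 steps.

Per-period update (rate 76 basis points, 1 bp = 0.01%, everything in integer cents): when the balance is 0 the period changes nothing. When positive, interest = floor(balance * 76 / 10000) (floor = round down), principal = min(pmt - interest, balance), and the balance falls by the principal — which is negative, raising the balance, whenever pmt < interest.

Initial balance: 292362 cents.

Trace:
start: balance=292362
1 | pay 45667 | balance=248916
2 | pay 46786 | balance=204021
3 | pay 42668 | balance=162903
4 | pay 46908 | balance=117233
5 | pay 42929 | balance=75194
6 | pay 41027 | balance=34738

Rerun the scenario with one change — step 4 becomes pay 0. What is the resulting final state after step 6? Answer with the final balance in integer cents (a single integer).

(re-executing from step 4 with the substitution; state before step 4: balance=162903)
4 | pay 0 | balance=164141
5 | pay 42929 | balance=122459
6 | pay 41027 | balance=82362

82362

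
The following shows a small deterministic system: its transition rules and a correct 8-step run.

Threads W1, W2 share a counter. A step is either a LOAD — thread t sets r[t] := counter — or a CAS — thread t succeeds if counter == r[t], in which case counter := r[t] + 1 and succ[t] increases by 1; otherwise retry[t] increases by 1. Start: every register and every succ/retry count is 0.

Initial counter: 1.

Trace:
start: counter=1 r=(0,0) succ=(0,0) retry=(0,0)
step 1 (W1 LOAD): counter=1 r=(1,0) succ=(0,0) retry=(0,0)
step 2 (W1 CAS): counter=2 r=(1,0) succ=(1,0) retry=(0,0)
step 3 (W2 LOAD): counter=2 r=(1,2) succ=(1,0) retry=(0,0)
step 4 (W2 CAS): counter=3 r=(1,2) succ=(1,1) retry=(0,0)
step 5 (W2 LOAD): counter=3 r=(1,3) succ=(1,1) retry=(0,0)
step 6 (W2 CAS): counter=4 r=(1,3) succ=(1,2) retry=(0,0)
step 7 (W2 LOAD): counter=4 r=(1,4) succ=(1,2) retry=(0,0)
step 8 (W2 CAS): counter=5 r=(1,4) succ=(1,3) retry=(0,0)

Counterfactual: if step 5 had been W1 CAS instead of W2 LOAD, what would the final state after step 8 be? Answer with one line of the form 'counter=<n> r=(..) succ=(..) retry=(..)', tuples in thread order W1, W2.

(re-executing from step 5 with the substitution; state before step 5: counter=3 r=(1,2) succ=(1,1) retry=(0,0))
step 5 (W1 CAS): counter=3 r=(1,2) succ=(1,1) retry=(1,0)
step 6 (W2 CAS): counter=3 r=(1,2) succ=(1,1) retry=(1,1)
step 7 (W2 LOAD): counter=3 r=(1,3) succ=(1,1) retry=(1,1)
step 8 (W2 CAS): counter=4 r=(1,3) succ=(1,2) retry=(1,1)

counter=4 r=(1,3) succ=(1,2) retry=(1,1)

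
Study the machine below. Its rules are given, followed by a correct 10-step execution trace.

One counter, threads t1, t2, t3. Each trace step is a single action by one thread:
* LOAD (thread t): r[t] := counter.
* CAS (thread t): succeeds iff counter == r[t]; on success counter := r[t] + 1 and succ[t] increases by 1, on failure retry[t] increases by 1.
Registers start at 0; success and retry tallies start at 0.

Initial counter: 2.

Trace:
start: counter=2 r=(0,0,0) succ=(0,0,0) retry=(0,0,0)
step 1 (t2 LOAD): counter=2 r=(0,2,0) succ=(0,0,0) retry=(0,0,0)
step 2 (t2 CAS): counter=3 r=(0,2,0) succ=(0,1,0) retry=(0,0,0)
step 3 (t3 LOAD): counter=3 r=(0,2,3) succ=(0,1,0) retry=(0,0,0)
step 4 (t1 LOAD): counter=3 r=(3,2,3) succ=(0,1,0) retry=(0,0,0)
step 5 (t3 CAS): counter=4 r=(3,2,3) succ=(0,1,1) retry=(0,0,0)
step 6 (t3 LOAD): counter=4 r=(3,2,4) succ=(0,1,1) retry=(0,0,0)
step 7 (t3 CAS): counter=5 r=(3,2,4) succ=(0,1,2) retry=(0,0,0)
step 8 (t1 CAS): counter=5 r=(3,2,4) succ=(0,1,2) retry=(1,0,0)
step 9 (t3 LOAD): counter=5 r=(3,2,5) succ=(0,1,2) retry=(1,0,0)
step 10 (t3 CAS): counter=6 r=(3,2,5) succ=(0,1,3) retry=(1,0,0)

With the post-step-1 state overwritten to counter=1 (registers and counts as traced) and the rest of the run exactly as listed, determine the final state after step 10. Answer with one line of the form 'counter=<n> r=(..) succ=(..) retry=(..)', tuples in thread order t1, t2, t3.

state after step 1 := counter=1 r=(0,2,0) succ=(0,0,0) retry=(0,0,0)
step 2 (t2 CAS): counter=1 r=(0,2,0) succ=(0,0,0) retry=(0,1,0)
step 3 (t3 LOAD): counter=1 r=(0,2,1) succ=(0,0,0) retry=(0,1,0)
step 4 (t1 LOAD): counter=1 r=(1,2,1) succ=(0,0,0) retry=(0,1,0)
step 5 (t3 CAS): counter=2 r=(1,2,1) succ=(0,0,1) retry=(0,1,0)
step 6 (t3 LOAD): counter=2 r=(1,2,2) succ=(0,0,1) retry=(0,1,0)
step 7 (t3 CAS): counter=3 r=(1,2,2) succ=(0,0,2) retry=(0,1,0)
step 8 (t1 CAS): counter=3 r=(1,2,2) succ=(0,0,2) retry=(1,1,0)
step 9 (t3 LOAD): counter=3 r=(1,2,3) succ=(0,0,2) retry=(1,1,0)
step 10 (t3 CAS): counter=4 r=(1,2,3) succ=(0,0,3) retry=(1,1,0)

counter=4 r=(1,2,3) succ=(0,0,3) retry=(1,1,0)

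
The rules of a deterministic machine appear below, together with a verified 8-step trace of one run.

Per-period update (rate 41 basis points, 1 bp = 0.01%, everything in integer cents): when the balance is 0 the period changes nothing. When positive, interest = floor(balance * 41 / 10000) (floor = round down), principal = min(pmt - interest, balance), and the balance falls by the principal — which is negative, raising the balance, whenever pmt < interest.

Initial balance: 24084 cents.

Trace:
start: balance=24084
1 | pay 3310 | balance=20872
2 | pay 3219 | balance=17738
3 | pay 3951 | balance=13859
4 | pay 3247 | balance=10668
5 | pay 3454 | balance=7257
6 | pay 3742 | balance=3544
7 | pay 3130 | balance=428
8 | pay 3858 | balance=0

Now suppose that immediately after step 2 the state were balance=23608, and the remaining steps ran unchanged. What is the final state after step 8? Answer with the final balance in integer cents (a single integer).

2588

state after step 2 := balance=23608
3 | pay 3951 | balance=19753
4 | pay 3247 | balance=16586
5 | pay 3454 | balance=13200
6 | pay 3742 | balance=9512
7 | pay 3130 | balance=6420
8 | pay 3858 | balance=2588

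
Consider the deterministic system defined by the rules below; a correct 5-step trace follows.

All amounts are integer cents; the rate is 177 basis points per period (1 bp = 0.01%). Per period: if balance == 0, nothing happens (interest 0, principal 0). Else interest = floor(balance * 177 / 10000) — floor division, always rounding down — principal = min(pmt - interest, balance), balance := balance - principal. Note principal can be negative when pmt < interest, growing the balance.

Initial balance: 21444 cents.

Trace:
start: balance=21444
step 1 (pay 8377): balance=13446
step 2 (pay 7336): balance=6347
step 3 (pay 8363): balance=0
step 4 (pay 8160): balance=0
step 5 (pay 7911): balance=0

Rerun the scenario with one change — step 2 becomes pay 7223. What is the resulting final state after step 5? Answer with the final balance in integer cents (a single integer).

0

(re-executing from step 2 with the substitution; state before step 2: balance=13446)
step 2 (pay 7223): balance=6460
step 3 (pay 8363): balance=0
step 4 (pay 8160): balance=0
step 5 (pay 7911): balance=0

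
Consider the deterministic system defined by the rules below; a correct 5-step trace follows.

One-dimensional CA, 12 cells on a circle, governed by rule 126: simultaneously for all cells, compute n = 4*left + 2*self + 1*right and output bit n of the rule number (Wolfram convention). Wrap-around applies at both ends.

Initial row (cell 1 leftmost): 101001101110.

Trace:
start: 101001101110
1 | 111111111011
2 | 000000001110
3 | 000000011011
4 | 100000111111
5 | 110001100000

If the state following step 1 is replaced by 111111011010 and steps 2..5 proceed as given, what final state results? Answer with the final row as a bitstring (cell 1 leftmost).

000000110011

state after step 1 := 111111011010
2 | 100001111111
3 | 110011000000
4 | 111111100001
5 | 000000110011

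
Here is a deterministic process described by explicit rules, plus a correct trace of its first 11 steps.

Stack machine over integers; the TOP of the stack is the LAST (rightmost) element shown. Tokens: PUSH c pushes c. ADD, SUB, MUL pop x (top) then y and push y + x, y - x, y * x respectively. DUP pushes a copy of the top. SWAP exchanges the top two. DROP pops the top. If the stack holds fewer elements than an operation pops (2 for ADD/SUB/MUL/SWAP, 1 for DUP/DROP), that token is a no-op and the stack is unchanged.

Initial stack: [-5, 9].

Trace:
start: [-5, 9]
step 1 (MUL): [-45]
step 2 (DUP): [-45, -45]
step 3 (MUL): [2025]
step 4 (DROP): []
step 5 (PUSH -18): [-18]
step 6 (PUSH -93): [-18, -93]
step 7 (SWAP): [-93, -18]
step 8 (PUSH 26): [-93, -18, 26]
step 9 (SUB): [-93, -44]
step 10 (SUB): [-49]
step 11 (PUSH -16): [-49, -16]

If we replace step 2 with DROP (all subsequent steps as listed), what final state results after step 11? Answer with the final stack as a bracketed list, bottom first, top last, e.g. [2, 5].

[-49, -16]

(re-executing from step 2 with the substitution; state before step 2: [-45])
step 2 (DROP): []
step 3 (MUL): []
step 4 (DROP): []
step 5 (PUSH -18): [-18]
step 6 (PUSH -93): [-18, -93]
step 7 (SWAP): [-93, -18]
step 8 (PUSH 26): [-93, -18, 26]
step 9 (SUB): [-93, -44]
step 10 (SUB): [-49]
step 11 (PUSH -16): [-49, -16]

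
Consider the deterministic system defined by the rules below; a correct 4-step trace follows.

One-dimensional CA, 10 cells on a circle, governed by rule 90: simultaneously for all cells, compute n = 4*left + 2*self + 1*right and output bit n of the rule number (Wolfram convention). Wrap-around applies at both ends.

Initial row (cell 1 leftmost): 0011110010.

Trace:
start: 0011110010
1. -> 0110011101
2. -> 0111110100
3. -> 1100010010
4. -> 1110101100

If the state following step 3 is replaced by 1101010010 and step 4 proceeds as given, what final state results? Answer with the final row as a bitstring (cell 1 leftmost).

1100001100

state after step 3 := 1101010010
4. -> 1100001100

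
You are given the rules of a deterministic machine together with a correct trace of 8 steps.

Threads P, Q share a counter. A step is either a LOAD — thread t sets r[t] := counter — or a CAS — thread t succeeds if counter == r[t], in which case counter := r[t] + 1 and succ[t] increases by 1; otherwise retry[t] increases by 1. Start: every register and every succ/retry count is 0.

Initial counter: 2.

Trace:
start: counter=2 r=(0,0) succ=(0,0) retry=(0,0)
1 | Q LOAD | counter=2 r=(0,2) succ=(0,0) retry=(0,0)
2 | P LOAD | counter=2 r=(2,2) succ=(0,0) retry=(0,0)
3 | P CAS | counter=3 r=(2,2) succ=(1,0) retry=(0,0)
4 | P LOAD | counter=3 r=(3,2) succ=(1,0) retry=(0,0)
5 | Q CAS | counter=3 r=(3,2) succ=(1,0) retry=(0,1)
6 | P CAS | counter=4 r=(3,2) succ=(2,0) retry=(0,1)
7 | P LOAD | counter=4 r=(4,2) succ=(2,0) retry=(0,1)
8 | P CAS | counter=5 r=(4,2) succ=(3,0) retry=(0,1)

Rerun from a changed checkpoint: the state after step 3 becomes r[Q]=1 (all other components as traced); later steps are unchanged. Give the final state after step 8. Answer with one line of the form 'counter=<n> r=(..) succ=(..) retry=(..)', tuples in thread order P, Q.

counter=5 r=(4,1) succ=(3,0) retry=(0,1)

state after step 3 := counter=3 r=(2,1) succ=(1,0) retry=(0,0)
4 | P LOAD | counter=3 r=(3,1) succ=(1,0) retry=(0,0)
5 | Q CAS | counter=3 r=(3,1) succ=(1,0) retry=(0,1)
6 | P CAS | counter=4 r=(3,1) succ=(2,0) retry=(0,1)
7 | P LOAD | counter=4 r=(4,1) succ=(2,0) retry=(0,1)
8 | P CAS | counter=5 r=(4,1) succ=(3,0) retry=(0,1)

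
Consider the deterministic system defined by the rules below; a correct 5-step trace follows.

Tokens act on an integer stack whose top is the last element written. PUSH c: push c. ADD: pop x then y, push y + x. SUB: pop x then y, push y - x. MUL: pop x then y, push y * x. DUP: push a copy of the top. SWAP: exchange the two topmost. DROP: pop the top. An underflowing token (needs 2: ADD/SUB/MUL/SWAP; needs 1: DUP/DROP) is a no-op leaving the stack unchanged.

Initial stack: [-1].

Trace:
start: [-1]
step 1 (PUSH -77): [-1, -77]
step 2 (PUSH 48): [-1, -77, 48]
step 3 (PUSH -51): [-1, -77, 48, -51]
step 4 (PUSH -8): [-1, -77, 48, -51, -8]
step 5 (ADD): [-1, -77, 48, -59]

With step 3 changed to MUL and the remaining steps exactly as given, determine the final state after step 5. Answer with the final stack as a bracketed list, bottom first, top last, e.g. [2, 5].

[-1, -3704]

(re-executing from step 3 with the substitution; state before step 3: [-1, -77, 48])
step 3 (MUL): [-1, -3696]
step 4 (PUSH -8): [-1, -3696, -8]
step 5 (ADD): [-1, -3704]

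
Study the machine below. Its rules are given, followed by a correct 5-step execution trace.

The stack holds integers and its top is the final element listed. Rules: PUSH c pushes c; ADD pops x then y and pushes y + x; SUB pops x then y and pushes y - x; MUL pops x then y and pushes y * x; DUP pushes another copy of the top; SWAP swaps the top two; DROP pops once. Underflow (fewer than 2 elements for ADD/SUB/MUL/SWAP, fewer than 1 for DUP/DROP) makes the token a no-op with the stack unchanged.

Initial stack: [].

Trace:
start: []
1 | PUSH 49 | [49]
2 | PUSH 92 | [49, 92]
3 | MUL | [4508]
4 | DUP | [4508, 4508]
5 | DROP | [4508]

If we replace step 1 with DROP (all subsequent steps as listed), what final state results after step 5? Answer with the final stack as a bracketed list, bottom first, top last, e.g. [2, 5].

(re-executing from step 1 with the substitution; state before step 1: [])
1 | DROP | []
2 | PUSH 92 | [92]
3 | MUL | [92]
4 | DUP | [92, 92]
5 | DROP | [92]

[92]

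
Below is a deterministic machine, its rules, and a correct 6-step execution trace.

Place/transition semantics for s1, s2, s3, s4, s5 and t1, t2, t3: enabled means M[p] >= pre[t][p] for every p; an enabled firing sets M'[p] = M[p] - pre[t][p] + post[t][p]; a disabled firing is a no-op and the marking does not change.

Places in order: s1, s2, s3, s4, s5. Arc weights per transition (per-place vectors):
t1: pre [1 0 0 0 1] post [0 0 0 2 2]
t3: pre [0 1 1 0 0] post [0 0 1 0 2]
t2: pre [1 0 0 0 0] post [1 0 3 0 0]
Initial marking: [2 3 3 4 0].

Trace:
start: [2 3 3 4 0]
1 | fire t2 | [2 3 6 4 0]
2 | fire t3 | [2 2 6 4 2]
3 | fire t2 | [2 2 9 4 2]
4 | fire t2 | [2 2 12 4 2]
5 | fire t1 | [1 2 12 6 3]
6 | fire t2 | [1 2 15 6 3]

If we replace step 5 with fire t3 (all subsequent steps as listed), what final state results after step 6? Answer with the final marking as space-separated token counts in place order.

2 1 15 4 4

(re-executing from step 5 with the substitution; state before step 5: [2 2 12 4 2])
5 | fire t3 | [2 1 12 4 4]
6 | fire t2 | [2 1 15 4 4]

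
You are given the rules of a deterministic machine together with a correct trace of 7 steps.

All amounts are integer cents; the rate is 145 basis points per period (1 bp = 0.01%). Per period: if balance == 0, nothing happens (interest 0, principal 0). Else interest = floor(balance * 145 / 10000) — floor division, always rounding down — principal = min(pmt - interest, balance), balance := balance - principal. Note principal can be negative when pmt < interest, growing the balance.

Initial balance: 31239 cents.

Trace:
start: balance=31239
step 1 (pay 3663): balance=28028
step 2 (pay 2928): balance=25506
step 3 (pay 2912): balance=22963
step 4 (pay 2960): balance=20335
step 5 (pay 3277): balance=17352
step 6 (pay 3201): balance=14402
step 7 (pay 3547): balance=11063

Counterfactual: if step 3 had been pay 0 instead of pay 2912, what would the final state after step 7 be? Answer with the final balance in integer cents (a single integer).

(re-executing from step 3 with the substitution; state before step 3: balance=25506)
step 3 (pay 0): balance=25875
step 4 (pay 2960): balance=23290
step 5 (pay 3277): balance=20350
step 6 (pay 3201): balance=17444
step 7 (pay 3547): balance=14149

14149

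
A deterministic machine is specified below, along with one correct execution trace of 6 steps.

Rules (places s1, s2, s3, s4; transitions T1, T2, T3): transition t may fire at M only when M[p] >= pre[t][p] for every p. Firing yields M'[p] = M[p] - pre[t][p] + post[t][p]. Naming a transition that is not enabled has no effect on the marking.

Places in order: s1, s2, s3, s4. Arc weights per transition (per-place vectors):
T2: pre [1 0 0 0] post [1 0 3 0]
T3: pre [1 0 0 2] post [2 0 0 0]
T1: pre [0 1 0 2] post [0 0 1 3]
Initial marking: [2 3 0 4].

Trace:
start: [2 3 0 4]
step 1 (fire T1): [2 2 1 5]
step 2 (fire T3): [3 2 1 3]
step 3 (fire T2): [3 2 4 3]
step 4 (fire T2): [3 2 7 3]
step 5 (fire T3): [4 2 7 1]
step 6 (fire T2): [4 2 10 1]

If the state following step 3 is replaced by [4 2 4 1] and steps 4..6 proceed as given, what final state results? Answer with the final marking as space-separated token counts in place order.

state after step 3 := [4 2 4 1]
step 4 (fire T2): [4 2 7 1]
step 5 (fire T3): [4 2 7 1]
step 6 (fire T2): [4 2 10 1]

4 2 10 1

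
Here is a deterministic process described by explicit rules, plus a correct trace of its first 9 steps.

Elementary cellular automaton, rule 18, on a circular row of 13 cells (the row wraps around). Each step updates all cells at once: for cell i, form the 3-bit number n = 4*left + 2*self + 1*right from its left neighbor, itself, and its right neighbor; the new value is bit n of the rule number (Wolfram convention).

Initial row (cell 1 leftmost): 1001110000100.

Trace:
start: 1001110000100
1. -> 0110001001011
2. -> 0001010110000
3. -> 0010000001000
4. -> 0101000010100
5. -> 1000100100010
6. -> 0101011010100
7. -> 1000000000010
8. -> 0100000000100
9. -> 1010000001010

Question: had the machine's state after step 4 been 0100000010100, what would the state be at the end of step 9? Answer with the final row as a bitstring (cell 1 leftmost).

0010010101000

state after step 4 := 0100000010100
5. -> 1010000100010
6. -> 0001001010100
7. -> 0010110000010
8. -> 0100001000101
9. -> 0010010101000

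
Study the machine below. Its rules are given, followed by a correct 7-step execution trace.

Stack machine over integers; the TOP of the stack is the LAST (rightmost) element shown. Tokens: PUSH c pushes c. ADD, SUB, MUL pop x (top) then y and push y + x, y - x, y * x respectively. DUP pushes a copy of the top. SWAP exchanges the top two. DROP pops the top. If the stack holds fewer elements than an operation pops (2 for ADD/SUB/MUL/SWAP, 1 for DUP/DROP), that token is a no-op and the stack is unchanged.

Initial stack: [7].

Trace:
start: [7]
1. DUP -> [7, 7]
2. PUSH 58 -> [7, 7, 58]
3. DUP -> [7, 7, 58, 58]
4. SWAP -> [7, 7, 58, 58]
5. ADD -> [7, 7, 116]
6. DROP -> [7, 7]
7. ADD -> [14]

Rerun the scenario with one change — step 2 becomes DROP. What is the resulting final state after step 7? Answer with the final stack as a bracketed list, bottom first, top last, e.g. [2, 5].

[]

(re-executing from step 2 with the substitution; state before step 2: [7, 7])
2. DROP -> [7]
3. DUP -> [7, 7]
4. SWAP -> [7, 7]
5. ADD -> [14]
6. DROP -> []
7. ADD -> []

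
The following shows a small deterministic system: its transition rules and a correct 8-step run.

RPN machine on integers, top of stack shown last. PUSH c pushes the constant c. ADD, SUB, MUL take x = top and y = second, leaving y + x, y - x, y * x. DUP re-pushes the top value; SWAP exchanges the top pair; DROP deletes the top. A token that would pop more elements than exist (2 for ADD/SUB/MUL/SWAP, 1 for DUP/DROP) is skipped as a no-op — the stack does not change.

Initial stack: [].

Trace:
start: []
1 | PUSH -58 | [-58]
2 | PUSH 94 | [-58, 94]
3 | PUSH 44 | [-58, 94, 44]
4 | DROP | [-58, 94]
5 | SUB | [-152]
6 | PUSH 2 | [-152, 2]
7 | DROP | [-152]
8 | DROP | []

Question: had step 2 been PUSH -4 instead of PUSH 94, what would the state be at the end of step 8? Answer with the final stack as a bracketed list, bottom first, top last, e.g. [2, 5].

[]

(re-executing from step 2 with the substitution; state before step 2: [-58])
2 | PUSH -4 | [-58, -4]
3 | PUSH 44 | [-58, -4, 44]
4 | DROP | [-58, -4]
5 | SUB | [-54]
6 | PUSH 2 | [-54, 2]
7 | DROP | [-54]
8 | DROP | []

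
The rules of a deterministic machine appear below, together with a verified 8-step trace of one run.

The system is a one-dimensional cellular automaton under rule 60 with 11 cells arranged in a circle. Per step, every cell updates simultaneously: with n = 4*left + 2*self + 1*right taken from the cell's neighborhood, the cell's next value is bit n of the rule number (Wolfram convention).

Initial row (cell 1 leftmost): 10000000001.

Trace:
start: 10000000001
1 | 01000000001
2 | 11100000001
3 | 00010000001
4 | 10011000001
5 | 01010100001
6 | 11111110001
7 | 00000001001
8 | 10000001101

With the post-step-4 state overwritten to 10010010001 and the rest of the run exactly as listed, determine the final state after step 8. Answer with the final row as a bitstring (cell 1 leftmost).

state after step 4 := 10010010001
5 | 01011011001
6 | 11110110101
7 | 00001101111
8 | 10001011000

10001011000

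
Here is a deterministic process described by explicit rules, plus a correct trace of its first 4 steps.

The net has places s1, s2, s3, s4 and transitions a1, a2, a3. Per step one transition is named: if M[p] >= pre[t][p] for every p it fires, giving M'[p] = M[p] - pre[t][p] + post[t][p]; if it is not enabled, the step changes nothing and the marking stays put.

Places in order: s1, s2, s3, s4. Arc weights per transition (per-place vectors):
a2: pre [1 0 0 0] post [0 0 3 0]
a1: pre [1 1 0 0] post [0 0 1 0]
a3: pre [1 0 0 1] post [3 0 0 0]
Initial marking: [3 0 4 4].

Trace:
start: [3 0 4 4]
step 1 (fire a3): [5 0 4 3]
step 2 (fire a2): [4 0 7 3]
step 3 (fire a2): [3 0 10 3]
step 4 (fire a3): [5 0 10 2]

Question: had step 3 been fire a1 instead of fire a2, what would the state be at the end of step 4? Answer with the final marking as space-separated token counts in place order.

(re-executing from step 3 with the substitution; state before step 3: [4 0 7 3])
step 3 (fire a1): [4 0 7 3]
step 4 (fire a3): [6 0 7 2]

6 0 7 2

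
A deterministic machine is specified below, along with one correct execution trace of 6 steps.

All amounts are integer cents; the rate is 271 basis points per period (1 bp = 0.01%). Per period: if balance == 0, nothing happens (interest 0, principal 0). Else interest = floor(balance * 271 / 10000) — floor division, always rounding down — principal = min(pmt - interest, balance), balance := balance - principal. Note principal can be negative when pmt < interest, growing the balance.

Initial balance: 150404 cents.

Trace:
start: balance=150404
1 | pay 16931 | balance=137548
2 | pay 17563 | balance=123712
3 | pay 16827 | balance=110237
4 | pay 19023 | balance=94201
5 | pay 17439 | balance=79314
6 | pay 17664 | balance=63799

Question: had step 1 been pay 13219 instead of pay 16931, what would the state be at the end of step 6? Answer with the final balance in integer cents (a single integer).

(re-executing from step 1 with the substitution; state before step 1: balance=150404)
1 | pay 13219 | balance=141260
2 | pay 17563 | balance=127525
3 | pay 16827 | balance=114153
4 | pay 19023 | balance=98223
5 | pay 17439 | balance=83445
6 | pay 17664 | balance=68042

68042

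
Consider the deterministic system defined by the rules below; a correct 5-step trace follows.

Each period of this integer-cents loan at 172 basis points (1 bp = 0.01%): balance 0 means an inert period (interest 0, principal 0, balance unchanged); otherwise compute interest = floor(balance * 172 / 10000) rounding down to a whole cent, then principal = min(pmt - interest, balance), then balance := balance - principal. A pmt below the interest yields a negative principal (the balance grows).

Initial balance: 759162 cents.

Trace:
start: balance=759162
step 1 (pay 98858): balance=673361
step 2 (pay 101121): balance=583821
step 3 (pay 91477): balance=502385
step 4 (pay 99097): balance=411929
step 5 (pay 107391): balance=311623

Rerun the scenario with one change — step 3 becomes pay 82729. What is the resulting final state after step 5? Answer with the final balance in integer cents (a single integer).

(re-executing from step 3 with the substitution; state before step 3: balance=583821)
step 3 (pay 82729): balance=511133
step 4 (pay 99097): balance=420827
step 5 (pay 107391): balance=320674

320674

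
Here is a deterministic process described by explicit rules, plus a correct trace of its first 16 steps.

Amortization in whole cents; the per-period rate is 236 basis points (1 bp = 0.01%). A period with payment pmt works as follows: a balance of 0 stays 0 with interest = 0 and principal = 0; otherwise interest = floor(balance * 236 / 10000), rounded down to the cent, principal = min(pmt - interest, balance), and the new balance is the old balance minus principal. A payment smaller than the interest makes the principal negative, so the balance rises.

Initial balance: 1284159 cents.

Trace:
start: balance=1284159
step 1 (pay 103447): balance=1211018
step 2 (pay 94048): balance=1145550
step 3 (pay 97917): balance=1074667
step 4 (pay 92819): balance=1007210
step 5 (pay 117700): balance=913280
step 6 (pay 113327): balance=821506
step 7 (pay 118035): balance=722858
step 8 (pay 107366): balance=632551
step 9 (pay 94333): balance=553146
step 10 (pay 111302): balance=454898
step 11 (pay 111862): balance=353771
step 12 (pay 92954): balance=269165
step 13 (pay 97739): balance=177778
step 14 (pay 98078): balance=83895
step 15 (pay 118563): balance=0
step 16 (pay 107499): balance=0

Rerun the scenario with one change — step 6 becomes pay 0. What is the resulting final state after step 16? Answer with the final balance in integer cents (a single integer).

2140

(re-executing from step 6 with the substitution; state before step 6: balance=913280)
step 6 (pay 0): balance=934833
step 7 (pay 118035): balance=838860
step 8 (pay 107366): balance=751291
step 9 (pay 94333): balance=674688
step 10 (pay 111302): balance=579308
step 11 (pay 111862): balance=481117
step 12 (pay 92954): balance=399517
step 13 (pay 97739): balance=311206
step 14 (pay 98078): balance=220472
step 15 (pay 118563): balance=107112
step 16 (pay 107499): balance=2140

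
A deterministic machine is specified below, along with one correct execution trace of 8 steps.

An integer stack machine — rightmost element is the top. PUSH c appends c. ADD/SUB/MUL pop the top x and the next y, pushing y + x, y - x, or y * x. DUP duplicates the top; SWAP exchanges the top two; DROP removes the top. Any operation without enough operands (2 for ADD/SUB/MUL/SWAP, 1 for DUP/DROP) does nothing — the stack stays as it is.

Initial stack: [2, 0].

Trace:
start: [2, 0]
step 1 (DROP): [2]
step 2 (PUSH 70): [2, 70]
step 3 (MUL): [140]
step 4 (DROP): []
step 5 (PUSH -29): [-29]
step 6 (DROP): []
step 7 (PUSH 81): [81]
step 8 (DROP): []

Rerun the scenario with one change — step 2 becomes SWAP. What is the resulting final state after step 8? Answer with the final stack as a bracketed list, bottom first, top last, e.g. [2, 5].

(re-executing from step 2 with the substitution; state before step 2: [2])
step 2 (SWAP): [2]
step 3 (MUL): [2]
step 4 (DROP): []
step 5 (PUSH -29): [-29]
step 6 (DROP): []
step 7 (PUSH 81): [81]
step 8 (DROP): []

[]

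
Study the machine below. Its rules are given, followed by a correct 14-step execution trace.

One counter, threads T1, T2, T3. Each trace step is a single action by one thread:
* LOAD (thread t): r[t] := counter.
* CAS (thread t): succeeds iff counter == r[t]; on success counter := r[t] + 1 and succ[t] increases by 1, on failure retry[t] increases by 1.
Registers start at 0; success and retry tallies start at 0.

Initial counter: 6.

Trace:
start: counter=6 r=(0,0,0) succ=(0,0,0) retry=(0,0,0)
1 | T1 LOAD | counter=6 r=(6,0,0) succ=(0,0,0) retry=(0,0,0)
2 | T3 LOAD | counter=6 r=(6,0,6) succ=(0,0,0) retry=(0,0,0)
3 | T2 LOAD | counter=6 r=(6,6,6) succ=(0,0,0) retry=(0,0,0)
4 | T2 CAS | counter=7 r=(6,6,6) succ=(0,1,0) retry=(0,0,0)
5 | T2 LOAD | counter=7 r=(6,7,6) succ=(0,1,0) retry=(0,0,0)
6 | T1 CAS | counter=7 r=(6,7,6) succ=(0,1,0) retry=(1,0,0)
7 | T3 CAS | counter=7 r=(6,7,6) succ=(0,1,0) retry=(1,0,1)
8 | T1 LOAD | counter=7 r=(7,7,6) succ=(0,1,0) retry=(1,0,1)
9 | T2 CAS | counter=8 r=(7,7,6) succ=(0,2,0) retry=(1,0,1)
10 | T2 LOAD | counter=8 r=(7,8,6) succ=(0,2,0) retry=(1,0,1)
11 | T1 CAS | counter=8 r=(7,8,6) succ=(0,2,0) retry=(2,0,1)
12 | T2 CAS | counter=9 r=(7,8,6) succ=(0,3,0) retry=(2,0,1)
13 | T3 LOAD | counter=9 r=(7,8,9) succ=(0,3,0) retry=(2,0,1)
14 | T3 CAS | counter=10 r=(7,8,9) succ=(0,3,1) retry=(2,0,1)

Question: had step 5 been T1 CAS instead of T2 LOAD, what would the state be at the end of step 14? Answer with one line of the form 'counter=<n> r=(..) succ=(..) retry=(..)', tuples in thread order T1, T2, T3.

(re-executing from step 5 with the substitution; state before step 5: counter=7 r=(6,6,6) succ=(0,1,0) retry=(0,0,0))
5 | T1 CAS | counter=7 r=(6,6,6) succ=(0,1,0) retry=(1,0,0)
6 | T1 CAS | counter=7 r=(6,6,6) succ=(0,1,0) retry=(2,0,0)
7 | T3 CAS | counter=7 r=(6,6,6) succ=(0,1,0) retry=(2,0,1)
8 | T1 LOAD | counter=7 r=(7,6,6) succ=(0,1,0) retry=(2,0,1)
9 | T2 CAS | counter=7 r=(7,6,6) succ=(0,1,0) retry=(2,1,1)
10 | T2 LOAD | counter=7 r=(7,7,6) succ=(0,1,0) retry=(2,1,1)
11 | T1 CAS | counter=8 r=(7,7,6) succ=(1,1,0) retry=(2,1,1)
12 | T2 CAS | counter=8 r=(7,7,6) succ=(1,1,0) retry=(2,2,1)
13 | T3 LOAD | counter=8 r=(7,7,8) succ=(1,1,0) retry=(2,2,1)
14 | T3 CAS | counter=9 r=(7,7,8) succ=(1,1,1) retry=(2,2,1)

counter=9 r=(7,7,8) succ=(1,1,1) retry=(2,2,1)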